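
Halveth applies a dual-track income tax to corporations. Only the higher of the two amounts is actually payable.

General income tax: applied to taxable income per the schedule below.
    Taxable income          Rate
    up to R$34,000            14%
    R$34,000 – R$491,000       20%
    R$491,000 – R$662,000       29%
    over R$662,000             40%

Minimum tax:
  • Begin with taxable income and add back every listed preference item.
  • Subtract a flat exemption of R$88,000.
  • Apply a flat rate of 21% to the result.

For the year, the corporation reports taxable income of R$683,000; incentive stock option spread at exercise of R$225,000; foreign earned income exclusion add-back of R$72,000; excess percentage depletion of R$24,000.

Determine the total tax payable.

R$192,360

General income tax:
  R$34,000 × 14% = R$4,760
  R$457,000 × 20% = R$91,400
  R$171,000 × 29% = R$49,590
  R$21,000 × 40% = R$8,400
  → R$154,150

Minimum tax:
  Adjusted income: R$683,000 + R$225,000 + R$72,000 + R$24,000 = R$1,004,000
  Less exemption R$88,000 → base R$916,000
  R$916,000 × 21% = R$192,360

R$192,360 > R$154,150, so the minimum tax is the binding amount.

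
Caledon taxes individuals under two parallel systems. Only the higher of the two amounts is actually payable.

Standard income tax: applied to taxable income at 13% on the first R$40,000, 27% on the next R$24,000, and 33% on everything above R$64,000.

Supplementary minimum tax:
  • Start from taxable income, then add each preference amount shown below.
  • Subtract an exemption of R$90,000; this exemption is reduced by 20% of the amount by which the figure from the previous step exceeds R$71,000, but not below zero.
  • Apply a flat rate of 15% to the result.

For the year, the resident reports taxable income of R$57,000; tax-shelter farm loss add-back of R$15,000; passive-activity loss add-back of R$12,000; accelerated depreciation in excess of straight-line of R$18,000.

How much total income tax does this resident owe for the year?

Supplementary minimum tax:
  Adjusted income: R$57,000 + R$15,000 + R$12,000 + R$18,000 = R$102,000
  Exemption: R$90,000 − 20% × (R$102,000 − R$71,000) = R$90,000 − R$6,200 = R$83,800
  Base: R$102,000 − R$83,800 = R$18,200
  R$18,200 × 15% = R$2,730

Standard income tax:
  R$40,000 × 13% = R$5,200
  R$17,000 × 27% = R$4,590
  → R$9,790

R$9,790 > R$2,730, so the standard income tax governs.

R$9,790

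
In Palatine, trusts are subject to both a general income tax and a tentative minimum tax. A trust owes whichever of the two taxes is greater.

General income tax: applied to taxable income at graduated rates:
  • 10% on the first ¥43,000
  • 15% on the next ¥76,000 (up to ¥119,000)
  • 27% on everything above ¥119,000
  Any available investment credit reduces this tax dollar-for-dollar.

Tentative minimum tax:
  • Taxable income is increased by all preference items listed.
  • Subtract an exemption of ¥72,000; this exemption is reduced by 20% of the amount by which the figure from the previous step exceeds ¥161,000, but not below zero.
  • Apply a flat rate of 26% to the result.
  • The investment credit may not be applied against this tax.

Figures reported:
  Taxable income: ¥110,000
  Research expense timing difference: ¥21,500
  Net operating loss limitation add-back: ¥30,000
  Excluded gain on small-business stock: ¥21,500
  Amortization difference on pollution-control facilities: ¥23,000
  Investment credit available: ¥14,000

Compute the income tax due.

¥37,180

Tentative minimum tax:
  Adjusted income: ¥110,000 + ¥21,500 + ¥30,000 + ¥21,500 + ¥23,000 = ¥206,000
  Exemption: ¥72,000 − 20% × (¥206,000 − ¥161,000) = ¥72,000 − ¥9,000 = ¥63,000
  Base: ¥206,000 − ¥63,000 = ¥143,000
  ¥143,000 × 26% = ¥37,180

General income tax:
  ¥43,000 × 10% = ¥4,300
  ¥67,000 × 15% = ¥10,050
  → ¥14,350
  Less investment credit ¥14,000 → ¥350

¥37,180 > ¥350, so the tentative minimum tax is the binding amount.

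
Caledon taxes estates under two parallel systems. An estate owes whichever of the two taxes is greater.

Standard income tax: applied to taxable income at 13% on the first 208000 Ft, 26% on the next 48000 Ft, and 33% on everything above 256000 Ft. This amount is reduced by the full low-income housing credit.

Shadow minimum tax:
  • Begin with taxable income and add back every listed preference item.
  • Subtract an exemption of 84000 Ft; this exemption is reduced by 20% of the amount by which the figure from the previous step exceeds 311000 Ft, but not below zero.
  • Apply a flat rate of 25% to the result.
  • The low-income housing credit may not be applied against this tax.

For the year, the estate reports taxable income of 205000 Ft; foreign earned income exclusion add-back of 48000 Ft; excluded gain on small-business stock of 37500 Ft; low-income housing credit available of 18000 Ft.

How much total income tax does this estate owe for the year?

51625 Ft

Standard income tax:
  205000 Ft × 13% = 26650 Ft
  Less low-income housing credit 18000 Ft → 8650 Ft

Shadow minimum tax:
  Adjusted income: 205000 Ft + 48000 Ft + 37500 Ft = 290500 Ft
  Exemption: 290500 Ft ≤ 311000 Ft, so full 84000 Ft applies
  Base: 290500 Ft − 84000 Ft = 206500 Ft
  206500 Ft × 25% = 51625 Ft

51625 Ft > 8650 Ft, so the shadow minimum tax is the binding amount.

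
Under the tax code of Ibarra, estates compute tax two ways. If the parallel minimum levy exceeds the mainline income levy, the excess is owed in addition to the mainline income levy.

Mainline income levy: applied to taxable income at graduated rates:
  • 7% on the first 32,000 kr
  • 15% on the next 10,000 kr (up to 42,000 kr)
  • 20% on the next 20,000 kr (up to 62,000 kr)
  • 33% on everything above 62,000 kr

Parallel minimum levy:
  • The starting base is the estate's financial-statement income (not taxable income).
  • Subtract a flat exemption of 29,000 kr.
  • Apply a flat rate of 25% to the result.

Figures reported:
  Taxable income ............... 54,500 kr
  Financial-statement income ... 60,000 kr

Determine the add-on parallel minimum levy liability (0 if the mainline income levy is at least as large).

Parallel minimum levy:
  Base (financial-statement income): 60,000 kr
  Less exemption 29,000 kr → base 31,000 kr
  31,000 kr × 25% = 7,750 kr

Mainline income levy:
  32,000 kr × 7% = 2,240 kr
  10,000 kr × 15% = 1,500 kr
  12,500 kr × 20% = 2,500 kr
  → 6,240 kr

Excess of parallel minimum levy over mainline income levy: 7,750 kr − 6,240 kr = 1,510 kr.

1,510 kr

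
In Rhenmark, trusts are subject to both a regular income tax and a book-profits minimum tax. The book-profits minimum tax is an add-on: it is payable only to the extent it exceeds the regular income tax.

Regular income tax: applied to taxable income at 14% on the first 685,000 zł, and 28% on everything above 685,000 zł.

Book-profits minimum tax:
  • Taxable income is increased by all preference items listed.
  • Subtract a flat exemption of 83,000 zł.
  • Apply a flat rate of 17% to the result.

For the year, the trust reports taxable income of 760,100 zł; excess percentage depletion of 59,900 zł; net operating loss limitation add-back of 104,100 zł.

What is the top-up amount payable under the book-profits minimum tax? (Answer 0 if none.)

Regular income tax:
  685,000 zł × 14% = 95,900 zł
  75,100 zł × 28% = 21,028 zł
  → 116,928 zł

Book-profits minimum tax:
  Adjusted income: 760,100 zł + 59,900 zł + 104,100 zł = 924,100 zł
  Less exemption 83,000 zł → base 841,100 zł
  841,100 zł × 17% = 142,987 zł

Excess of book-profits minimum tax over regular income tax: 142,987 zł − 116,928 zł = 26,059 zł.

26,059 zł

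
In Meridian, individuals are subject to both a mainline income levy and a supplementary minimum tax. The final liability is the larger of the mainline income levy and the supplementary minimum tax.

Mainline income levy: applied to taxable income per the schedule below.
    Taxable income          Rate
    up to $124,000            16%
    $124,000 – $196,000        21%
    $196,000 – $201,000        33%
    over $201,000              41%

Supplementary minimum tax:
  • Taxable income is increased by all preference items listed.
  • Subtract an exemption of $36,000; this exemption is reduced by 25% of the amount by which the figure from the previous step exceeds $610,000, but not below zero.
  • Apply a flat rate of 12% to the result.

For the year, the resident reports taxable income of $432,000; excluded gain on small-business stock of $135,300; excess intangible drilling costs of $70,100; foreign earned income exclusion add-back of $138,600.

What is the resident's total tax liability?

Mainline income levy:
  $124,000 × 16% = $19,840
  $72,000 × 21% = $15,120
  $5,000 × 33% = $1,650
  $231,000 × 41% = $94,710
  → $131,320

Supplementary minimum tax:
  Adjusted income: $432,000 + $135,300 + $70,100 + $138,600 = $776,000
  Exemption: 25% × ($776,000 − $610,000) = $41,500 ≥ $36,000, so the exemption is fully phased out
  Base: $776,000 − $0 = $776,000
  $776,000 × 12% = $93,120

$131,320 > $93,120, so the mainline income levy governs.

$131,320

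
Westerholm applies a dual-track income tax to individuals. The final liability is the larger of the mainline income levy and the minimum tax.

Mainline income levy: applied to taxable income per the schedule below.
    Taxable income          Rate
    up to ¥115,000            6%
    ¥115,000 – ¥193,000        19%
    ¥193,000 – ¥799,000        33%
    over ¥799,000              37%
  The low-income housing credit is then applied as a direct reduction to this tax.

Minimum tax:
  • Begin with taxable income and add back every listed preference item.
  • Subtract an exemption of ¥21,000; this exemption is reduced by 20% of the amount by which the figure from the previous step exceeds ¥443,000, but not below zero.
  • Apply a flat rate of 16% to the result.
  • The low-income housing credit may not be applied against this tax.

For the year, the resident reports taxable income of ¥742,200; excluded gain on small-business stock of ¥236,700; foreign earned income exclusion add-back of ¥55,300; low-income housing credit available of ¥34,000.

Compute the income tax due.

Minimum tax:
  Adjusted income: ¥742,200 + ¥236,700 + ¥55,300 = ¥1,034,200
  Exemption: 20% × (¥1,034,200 − ¥443,000) = ¥118,240 ≥ ¥21,000, so the exemption is fully phased out
  Base: ¥1,034,200 − ¥0 = ¥1,034,200
  ¥1,034,200 × 16% = ¥165,472

Mainline income levy:
  ¥115,000 × 6% = ¥6,900
  ¥78,000 × 19% = ¥14,820
  ¥549,200 × 33% = ¥181,236
  → ¥202,956
  Less low-income housing credit ¥34,000 → ¥168,956

¥168,956 > ¥165,472, so the mainline income levy governs.

¥168,956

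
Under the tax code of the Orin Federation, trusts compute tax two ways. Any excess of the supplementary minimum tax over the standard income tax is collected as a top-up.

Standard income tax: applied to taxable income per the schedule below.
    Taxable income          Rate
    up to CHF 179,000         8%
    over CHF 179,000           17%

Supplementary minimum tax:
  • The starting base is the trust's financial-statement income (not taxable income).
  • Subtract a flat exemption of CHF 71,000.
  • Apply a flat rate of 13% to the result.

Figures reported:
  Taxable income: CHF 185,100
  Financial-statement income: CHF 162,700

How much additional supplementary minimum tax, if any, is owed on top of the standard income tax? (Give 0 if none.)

CHF 0

Supplementary minimum tax:
  Base (financial-statement income): CHF 162,700
  Less exemption CHF 71,000 → base CHF 91,700
  CHF 91,700 × 13% = CHF 11,921

Standard income tax:
  CHF 179,000 × 8% = CHF 14,320
  CHF 6,100 × 17% = CHF 1,037
  → CHF 15,357

CHF 11,921 ≤ CHF 15,357, so no add-on is due.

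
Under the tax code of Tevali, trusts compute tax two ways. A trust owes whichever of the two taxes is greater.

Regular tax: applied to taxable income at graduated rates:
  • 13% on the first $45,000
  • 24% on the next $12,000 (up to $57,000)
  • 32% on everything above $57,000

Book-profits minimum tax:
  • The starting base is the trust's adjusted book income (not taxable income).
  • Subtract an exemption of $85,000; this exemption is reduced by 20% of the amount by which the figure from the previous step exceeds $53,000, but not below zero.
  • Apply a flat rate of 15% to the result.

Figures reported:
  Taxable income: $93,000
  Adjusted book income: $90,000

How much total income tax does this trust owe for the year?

$20,250

Regular tax:
  $45,000 × 13% = $5,850
  $12,000 × 24% = $2,880
  $36,000 × 32% = $11,520
  → $20,250

Book-profits minimum tax:
  Base (adjusted book income): $90,000
  Exemption: $85,000 − 20% × ($90,000 − $53,000) = $85,000 − $7,400 = $77,600
  Base: $90,000 − $77,600 = $12,400
  $12,400 × 15% = $1,860

$20,250 > $1,860, so the regular tax governs.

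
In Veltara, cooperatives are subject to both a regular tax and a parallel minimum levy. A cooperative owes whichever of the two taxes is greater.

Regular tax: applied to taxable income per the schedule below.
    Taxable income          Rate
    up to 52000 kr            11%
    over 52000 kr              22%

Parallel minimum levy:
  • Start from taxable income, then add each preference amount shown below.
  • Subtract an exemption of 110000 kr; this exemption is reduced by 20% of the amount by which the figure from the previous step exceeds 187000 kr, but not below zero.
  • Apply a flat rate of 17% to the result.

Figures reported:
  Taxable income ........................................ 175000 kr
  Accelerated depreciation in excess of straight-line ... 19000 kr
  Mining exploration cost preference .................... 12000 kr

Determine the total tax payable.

32780 kr

Regular tax:
  52000 kr × 11% = 5720 kr
  123000 kr × 22% = 27060 kr
  → 32780 kr

Parallel minimum levy:
  Adjusted income: 175000 kr + 19000 kr + 12000 kr = 206000 kr
  Exemption: 110000 kr − 20% × (206000 kr − 187000 kr) = 110000 kr − 3800 kr = 106200 kr
  Base: 206000 kr − 106200 kr = 99800 kr
  99800 kr × 17% = 16966 kr

32780 kr > 16966 kr, so the regular tax governs.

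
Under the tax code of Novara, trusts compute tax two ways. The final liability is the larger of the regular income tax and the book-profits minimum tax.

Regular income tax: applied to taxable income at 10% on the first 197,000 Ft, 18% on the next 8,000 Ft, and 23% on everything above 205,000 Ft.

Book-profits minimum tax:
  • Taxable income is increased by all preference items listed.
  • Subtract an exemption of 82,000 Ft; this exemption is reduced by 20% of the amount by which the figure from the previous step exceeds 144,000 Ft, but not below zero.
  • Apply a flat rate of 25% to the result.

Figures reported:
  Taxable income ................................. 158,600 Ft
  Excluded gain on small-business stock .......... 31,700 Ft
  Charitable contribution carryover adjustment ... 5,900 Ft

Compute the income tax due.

Book-profits minimum tax:
  Adjusted income: 158,600 Ft + 31,700 Ft + 5,900 Ft = 196,200 Ft
  Exemption: 82,000 Ft − 20% × (196,200 Ft − 144,000 Ft) = 82,000 Ft − 10,440 Ft = 71,560 Ft
  Base: 196,200 Ft − 71,560 Ft = 124,640 Ft
  124,640 Ft × 25% = 31,160 Ft

Regular income tax:
  158,600 Ft × 10% = 15,860 Ft

31,160 Ft > 15,860 Ft, so the book-profits minimum tax is the binding amount.

31,160 Ft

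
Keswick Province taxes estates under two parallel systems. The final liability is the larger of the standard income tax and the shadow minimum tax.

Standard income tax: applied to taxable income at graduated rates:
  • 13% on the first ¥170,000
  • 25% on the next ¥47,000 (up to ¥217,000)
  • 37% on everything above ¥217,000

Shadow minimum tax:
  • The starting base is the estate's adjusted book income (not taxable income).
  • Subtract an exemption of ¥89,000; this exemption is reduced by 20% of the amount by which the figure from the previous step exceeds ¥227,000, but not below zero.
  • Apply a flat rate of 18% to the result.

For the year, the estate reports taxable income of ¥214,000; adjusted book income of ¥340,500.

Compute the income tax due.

¥49,356

Standard income tax:
  ¥170,000 × 13% = ¥22,100
  ¥44,000 × 25% = ¥11,000
  → ¥33,100

Shadow minimum tax:
  Base (adjusted book income): ¥340,500
  Exemption: ¥89,000 − 20% × (¥340,500 − ¥227,000) = ¥89,000 − ¥22,700 = ¥66,300
  Base: ¥340,500 − ¥66,300 = ¥274,200
  ¥274,200 × 18% = ¥49,356

¥49,356 > ¥33,100, so the shadow minimum tax is the binding amount.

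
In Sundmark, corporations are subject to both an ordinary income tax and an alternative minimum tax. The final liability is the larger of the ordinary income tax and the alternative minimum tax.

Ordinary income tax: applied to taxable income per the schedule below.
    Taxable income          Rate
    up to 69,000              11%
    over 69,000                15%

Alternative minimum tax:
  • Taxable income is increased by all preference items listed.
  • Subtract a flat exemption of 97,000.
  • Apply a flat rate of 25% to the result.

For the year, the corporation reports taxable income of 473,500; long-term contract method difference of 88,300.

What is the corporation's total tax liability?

116,200

Alternative minimum tax:
  Adjusted income: 473,500 + 88,300 = 561,800
  Less exemption 97,000 → base 464,800
  464,800 × 25% = 116,200

Ordinary income tax:
  69,000 × 11% = 7,590
  404,500 × 15% = 60,675
  → 68,265

116,200 > 68,265, so the alternative minimum tax is the binding amount.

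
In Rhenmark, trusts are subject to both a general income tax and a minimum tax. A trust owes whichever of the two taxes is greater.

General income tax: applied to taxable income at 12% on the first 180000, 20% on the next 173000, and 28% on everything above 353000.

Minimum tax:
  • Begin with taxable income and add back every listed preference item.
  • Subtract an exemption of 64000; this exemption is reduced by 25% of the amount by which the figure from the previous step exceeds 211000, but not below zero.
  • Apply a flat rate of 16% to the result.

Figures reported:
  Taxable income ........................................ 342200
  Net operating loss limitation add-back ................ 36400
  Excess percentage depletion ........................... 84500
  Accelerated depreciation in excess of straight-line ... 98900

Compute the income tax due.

Minimum tax:
  Adjusted income: 342200 + 36400 + 84500 + 98900 = 562000
  Exemption: 25% × (562000 − 211000) = 87750 ≥ 64000, so the exemption is fully phased out
  Base: 562000 − 0 = 562000
  562000 × 16% = 89920

General income tax:
  180000 × 12% = 21600
  162200 × 20% = 32440
  → 54040

89920 > 54040, so the minimum tax is the binding amount.

89920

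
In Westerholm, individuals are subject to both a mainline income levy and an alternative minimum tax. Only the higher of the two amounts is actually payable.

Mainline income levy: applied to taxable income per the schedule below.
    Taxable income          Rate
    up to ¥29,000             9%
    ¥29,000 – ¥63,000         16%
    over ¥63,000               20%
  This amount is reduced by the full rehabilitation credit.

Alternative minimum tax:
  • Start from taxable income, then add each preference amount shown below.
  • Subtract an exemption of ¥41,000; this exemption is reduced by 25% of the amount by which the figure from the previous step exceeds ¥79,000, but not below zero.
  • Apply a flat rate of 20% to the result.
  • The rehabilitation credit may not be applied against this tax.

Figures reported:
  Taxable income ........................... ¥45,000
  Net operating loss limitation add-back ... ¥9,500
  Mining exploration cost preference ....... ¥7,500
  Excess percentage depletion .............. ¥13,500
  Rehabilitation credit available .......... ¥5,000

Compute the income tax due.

¥6,900

Mainline income levy:
  ¥29,000 × 9% = ¥2,610
  ¥16,000 × 16% = ¥2,560
  → ¥5,170
  Less rehabilitation credit ¥5,000 → ¥170

Alternative minimum tax:
  Adjusted income: ¥45,000 + ¥9,500 + ¥7,500 + ¥13,500 = ¥75,500
  Exemption: ¥75,500 ≤ ¥79,000, so full ¥41,000 applies
  Base: ¥75,500 − ¥41,000 = ¥34,500
  ¥34,500 × 20% = ¥6,900

¥6,900 > ¥170, so the alternative minimum tax is the binding amount.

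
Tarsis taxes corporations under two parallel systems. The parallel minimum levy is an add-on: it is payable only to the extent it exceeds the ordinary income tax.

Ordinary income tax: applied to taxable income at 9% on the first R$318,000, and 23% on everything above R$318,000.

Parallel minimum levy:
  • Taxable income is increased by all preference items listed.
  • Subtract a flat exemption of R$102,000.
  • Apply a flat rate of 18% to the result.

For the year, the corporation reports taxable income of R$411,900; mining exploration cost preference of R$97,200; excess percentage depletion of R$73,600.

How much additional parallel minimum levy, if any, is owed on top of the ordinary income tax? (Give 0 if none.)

Ordinary income tax:
  R$318,000 × 9% = R$28,620
  R$93,900 × 23% = R$21,597
  → R$50,217

Parallel minimum levy:
  Adjusted income: R$411,900 + R$97,200 + R$73,600 = R$582,700
  Less exemption R$102,000 → base R$480,700
  R$480,700 × 18% = R$86,526

Excess of parallel minimum levy over ordinary income tax: R$86,526 − R$50,217 = R$36,309.

R$36,309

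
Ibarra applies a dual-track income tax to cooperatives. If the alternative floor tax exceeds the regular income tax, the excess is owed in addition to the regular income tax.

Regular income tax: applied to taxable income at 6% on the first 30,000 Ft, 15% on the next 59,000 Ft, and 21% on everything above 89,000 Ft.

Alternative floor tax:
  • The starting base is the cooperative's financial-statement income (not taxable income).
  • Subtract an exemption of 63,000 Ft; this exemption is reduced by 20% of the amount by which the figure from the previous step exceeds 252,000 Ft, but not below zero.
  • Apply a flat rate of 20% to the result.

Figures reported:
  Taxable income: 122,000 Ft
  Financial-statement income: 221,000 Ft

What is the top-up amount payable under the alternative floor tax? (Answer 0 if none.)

14,020 Ft

Regular income tax:
  30,000 Ft × 6% = 1,800 Ft
  59,000 Ft × 15% = 8,850 Ft
  33,000 Ft × 21% = 6,930 Ft
  → 17,580 Ft

Alternative floor tax:
  Base (financial-statement income): 221,000 Ft
  Exemption: 221,000 Ft ≤ 252,000 Ft, so full 63,000 Ft applies
  Base: 221,000 Ft − 63,000 Ft = 158,000 Ft
  158,000 Ft × 20% = 31,600 Ft

Excess of alternative floor tax over regular income tax: 31,600 Ft − 17,580 Ft = 14,020 Ft.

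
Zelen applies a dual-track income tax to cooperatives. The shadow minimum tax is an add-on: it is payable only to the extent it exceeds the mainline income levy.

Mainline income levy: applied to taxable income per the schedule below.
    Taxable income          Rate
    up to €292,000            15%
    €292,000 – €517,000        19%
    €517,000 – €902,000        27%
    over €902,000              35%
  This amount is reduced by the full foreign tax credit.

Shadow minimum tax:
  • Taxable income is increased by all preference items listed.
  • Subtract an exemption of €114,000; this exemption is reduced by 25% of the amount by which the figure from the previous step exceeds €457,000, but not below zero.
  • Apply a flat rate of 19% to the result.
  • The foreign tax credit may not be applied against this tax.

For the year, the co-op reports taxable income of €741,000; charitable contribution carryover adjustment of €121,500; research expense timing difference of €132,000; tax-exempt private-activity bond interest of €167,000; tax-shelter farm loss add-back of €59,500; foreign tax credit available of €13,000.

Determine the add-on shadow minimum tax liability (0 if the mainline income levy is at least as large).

€97,960

Shadow minimum tax:
  Adjusted income: €741,000 + €121,500 + €132,000 + €167,000 + €59,500 = €1,221,000
  Exemption: 25% × (€1,221,000 − €457,000) = €191,000 ≥ €114,000, so the exemption is fully phased out
  Base: €1,221,000 − €0 = €1,221,000
  €1,221,000 × 19% = €231,990

Mainline income levy:
  €292,000 × 15% = €43,800
  €225,000 × 19% = €42,750
  €224,000 × 27% = €60,480
  → €147,030
  Less foreign tax credit €13,000 → €134,030

Excess of shadow minimum tax over mainline income levy: €231,990 − €134,030 = €97,960.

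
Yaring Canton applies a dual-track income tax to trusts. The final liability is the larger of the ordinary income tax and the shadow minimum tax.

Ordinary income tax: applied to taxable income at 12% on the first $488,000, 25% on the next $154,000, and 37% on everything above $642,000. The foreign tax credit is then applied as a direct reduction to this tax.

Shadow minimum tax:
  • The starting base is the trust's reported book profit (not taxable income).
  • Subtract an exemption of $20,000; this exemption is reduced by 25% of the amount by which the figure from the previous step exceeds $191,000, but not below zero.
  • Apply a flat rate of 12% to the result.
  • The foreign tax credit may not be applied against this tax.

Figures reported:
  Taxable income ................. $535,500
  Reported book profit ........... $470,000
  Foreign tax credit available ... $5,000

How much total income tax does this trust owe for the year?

Shadow minimum tax:
  Base (reported book profit): $470,000
  Exemption: 25% × ($470,000 − $191,000) = $69,750 ≥ $20,000, so the exemption is fully phased out
  Base: $470,000 − $0 = $470,000
  $470,000 × 12% = $56,400

Ordinary income tax:
  $488,000 × 12% = $58,560
  $47,500 × 25% = $11,875
  → $70,435
  Less foreign tax credit $5,000 → $65,435

$65,435 > $56,400, so the ordinary income tax governs.

$65,435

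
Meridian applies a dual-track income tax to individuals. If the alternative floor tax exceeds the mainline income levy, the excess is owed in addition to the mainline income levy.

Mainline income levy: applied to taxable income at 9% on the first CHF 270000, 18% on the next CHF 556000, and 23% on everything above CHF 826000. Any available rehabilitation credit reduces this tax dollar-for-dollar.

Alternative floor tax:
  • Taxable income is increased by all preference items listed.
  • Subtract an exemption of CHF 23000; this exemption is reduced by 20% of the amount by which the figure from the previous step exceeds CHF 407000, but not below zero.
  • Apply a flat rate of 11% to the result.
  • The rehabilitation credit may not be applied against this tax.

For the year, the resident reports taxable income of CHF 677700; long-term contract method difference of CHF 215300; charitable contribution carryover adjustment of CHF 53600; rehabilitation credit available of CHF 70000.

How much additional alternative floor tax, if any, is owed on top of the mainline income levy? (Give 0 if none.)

CHF 76440

Mainline income levy:
  CHF 270000 × 9% = CHF 24300
  CHF 407700 × 18% = CHF 73386
  → CHF 97686
  Less rehabilitation credit CHF 70000 → CHF 27686

Alternative floor tax:
  Adjusted income: CHF 677700 + CHF 215300 + CHF 53600 = CHF 946600
  Exemption: 20% × (CHF 946600 − CHF 407000) = CHF 107920 ≥ CHF 23000, so the exemption is fully phased out
  Base: CHF 946600 − CHF 0 = CHF 946600
  CHF 946600 × 11% = CHF 104126

Excess of alternative floor tax over mainline income levy: CHF 104126 − CHF 27686 = CHF 76440.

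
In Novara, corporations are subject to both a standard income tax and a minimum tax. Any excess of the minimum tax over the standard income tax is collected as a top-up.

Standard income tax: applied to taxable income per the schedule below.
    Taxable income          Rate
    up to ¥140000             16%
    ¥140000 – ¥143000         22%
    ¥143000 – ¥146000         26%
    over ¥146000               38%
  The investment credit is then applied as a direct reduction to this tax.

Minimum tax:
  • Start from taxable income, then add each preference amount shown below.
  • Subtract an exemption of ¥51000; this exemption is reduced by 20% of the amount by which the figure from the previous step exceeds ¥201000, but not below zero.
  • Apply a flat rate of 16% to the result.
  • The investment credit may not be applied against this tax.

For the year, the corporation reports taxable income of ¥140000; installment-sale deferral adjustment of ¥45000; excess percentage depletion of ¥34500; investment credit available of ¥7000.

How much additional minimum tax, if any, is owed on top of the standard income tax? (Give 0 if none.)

¥12152

Standard income tax:
  ¥140000 × 16% = ¥22400
  Less investment credit ¥7000 → ¥15400

Minimum tax:
  Adjusted income: ¥140000 + ¥45000 + ¥34500 = ¥219500
  Exemption: ¥51000 − 20% × (¥219500 − ¥201000) = ¥51000 − ¥3700 = ¥47300
  Base: ¥219500 − ¥47300 = ¥172200
  ¥172200 × 16% = ¥27552

Excess of minimum tax over standard income tax: ¥27552 − ¥15400 = ¥12152.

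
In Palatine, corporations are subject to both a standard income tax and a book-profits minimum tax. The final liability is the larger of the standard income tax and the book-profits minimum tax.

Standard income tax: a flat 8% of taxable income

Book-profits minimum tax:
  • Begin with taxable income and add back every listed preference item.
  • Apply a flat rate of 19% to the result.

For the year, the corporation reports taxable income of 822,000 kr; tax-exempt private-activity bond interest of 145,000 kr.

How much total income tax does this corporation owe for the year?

Standard income tax:
  822,000 kr × 8% = 65,760 kr

Book-profits minimum tax:
  Adjusted income: 822,000 kr + 145,000 kr = 967,000 kr
  967,000 kr × 19% = 183,730 kr

183,730 kr > 65,760 kr, so the book-profits minimum tax is the binding amount.

183,730 kr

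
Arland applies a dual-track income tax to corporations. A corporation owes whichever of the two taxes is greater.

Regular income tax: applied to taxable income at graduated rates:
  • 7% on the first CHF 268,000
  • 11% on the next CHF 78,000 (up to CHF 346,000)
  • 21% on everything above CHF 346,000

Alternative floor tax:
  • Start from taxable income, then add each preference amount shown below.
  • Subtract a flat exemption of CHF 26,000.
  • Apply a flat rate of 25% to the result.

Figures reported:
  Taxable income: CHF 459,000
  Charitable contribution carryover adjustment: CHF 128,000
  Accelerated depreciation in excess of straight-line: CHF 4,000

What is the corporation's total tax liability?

Alternative floor tax:
  Adjusted income: CHF 459,000 + CHF 128,000 + CHF 4,000 = CHF 591,000
  Less exemption CHF 26,000 → base CHF 565,000
  CHF 565,000 × 25% = CHF 141,250

Regular income tax:
  CHF 268,000 × 7% = CHF 18,760
  CHF 78,000 × 11% = CHF 8,580
  CHF 113,000 × 21% = CHF 23,730
  → CHF 51,070

CHF 141,250 > CHF 51,070, so the alternative floor tax is the binding amount.

CHF 141,250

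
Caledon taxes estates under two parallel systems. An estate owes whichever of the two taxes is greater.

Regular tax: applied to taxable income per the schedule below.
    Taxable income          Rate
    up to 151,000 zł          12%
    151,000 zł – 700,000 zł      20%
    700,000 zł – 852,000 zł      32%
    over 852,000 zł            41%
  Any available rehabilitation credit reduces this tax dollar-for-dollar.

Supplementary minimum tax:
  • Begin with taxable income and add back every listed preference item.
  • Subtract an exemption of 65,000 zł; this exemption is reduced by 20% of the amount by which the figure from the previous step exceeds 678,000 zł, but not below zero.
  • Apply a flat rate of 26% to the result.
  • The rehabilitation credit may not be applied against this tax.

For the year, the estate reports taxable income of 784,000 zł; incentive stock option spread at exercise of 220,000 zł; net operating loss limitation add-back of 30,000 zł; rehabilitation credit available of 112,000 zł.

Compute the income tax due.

Supplementary minimum tax:
  Adjusted income: 784,000 zł + 220,000 zł + 30,000 zł = 1,034,000 zł
  Exemption: 20% × (1,034,000 zł − 678,000 zł) = 71,200 zł ≥ 65,000 zł, so the exemption is fully phased out
  Base: 1,034,000 zł − 0 zł = 1,034,000 zł
  1,034,000 zł × 26% = 268,840 zł

Regular tax:
  151,000 zł × 12% = 18,120 zł
  549,000 zł × 20% = 109,800 zł
  84,000 zł × 32% = 26,880 zł
  → 154,800 zł
  Less rehabilitation credit 112,000 zł → 42,800 zł

268,840 zł > 42,800 zł, so the supplementary minimum tax is the binding amount.

268,840 zł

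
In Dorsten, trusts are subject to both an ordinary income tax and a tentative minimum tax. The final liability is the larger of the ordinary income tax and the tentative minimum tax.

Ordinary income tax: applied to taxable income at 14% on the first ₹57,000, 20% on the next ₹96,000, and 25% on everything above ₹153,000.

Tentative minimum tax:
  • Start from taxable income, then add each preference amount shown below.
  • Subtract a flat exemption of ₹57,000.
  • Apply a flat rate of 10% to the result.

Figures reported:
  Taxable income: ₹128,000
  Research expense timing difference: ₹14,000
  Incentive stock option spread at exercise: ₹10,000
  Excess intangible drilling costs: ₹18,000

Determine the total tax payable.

Tentative minimum tax:
  Adjusted income: ₹128,000 + ₹14,000 + ₹10,000 + ₹18,000 = ₹170,000
  Less exemption ₹57,000 → base ₹113,000
  ₹113,000 × 10% = ₹11,300

Ordinary income tax:
  ₹57,000 × 14% = ₹7,980
  ₹71,000 × 20% = ₹14,200
  → ₹22,180

₹22,180 > ₹11,300, so the ordinary income tax governs.

₹22,180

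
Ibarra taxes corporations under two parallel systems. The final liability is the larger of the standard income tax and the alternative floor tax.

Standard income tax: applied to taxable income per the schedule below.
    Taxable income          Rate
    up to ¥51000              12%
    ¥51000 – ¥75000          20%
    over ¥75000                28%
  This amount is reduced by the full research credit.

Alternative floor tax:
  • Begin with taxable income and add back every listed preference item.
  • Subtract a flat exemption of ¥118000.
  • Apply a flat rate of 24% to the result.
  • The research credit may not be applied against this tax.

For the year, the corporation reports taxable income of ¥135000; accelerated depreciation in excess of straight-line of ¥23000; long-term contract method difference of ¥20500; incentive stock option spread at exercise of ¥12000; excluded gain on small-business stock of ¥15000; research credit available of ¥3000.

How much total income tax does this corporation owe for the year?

¥24720

Standard income tax:
  ¥51000 × 12% = ¥6120
  ¥24000 × 20% = ¥4800
  ¥60000 × 28% = ¥16800
  → ¥27720
  Less research credit ¥3000 → ¥24720

Alternative floor tax:
  Adjusted income: ¥135000 + ¥23000 + ¥20500 + ¥12000 + ¥15000 = ¥205500
  Less exemption ¥118000 → base ¥87500
  ¥87500 × 24% = ¥21000

¥24720 > ¥21000, so the standard income tax governs.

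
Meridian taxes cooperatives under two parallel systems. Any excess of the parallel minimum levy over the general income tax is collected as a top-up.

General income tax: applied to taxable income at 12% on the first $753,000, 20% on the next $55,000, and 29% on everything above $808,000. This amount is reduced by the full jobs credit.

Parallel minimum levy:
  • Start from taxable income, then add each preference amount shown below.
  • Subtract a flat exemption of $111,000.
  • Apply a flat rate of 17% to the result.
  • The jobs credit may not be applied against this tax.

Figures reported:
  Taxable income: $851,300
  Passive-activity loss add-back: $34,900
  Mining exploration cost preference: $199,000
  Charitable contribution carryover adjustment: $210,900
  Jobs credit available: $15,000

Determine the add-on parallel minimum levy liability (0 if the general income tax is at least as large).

Parallel minimum levy:
  Adjusted income: $851,300 + $34,900 + $199,000 + $210,900 = $1,296,100
  Less exemption $111,000 → base $1,185,100
  $1,185,100 × 17% = $201,467

General income tax:
  $753,000 × 12% = $90,360
  $55,000 × 20% = $11,000
  $43,300 × 29% = $12,557
  → $113,917
  Less jobs credit $15,000 → $98,917

Excess of parallel minimum levy over general income tax: $201,467 − $98,917 = $102,550.

$102,550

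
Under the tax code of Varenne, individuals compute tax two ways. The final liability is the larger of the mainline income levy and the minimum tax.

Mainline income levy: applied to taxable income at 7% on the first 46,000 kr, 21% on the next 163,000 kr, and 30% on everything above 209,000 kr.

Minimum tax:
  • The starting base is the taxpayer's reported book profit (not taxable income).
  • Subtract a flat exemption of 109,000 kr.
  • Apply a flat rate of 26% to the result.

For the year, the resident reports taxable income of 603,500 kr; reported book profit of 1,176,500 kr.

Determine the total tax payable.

277,550 kr

Mainline income levy:
  46,000 kr × 7% = 3,220 kr
  163,000 kr × 21% = 34,230 kr
  394,500 kr × 30% = 118,350 kr
  → 155,800 kr

Minimum tax:
  Base (reported book profit): 1,176,500 kr
  Less exemption 109,000 kr → base 1,067,500 kr
  1,067,500 kr × 26% = 277,550 kr

277,550 kr > 155,800 kr, so the minimum tax is the binding amount.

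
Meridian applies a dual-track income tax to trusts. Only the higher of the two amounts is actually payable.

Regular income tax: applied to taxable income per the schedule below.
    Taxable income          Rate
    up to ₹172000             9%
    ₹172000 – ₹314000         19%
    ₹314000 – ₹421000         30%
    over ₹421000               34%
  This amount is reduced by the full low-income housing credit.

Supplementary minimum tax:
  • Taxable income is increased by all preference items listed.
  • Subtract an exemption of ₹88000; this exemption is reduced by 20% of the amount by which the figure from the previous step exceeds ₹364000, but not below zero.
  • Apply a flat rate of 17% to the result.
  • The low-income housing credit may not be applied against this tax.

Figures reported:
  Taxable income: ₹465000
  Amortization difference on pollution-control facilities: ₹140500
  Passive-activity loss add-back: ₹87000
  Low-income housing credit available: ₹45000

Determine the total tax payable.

₹113934

Supplementary minimum tax:
  Adjusted income: ₹465000 + ₹140500 + ₹87000 = ₹692500
  Exemption: ₹88000 − 20% × (₹692500 − ₹364000) = ₹88000 − ₹65700 = ₹22300
  Base: ₹692500 − ₹22300 = ₹670200
  ₹670200 × 17% = ₹113934

Regular income tax:
  ₹172000 × 9% = ₹15480
  ₹142000 × 19% = ₹26980
  ₹107000 × 30% = ₹32100
  ₹44000 × 34% = ₹14960
  → ₹89520
  Less low-income housing credit ₹45000 → ₹44520

₹113934 > ₹44520, so the supplementary minimum tax is the binding amount.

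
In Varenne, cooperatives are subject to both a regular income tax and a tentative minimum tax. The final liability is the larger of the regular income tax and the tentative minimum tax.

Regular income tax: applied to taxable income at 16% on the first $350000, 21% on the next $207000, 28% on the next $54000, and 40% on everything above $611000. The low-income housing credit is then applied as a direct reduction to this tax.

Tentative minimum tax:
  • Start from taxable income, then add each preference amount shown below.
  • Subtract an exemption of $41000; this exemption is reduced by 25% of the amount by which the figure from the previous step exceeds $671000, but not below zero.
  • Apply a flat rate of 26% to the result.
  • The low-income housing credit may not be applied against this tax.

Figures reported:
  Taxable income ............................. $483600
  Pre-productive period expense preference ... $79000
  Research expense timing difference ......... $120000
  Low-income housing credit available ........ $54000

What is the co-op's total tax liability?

Regular income tax:
  $350000 × 16% = $56000
  $133600 × 21% = $28056
  → $84056
  Less low-income housing credit $54000 → $30056

Tentative minimum tax:
  Adjusted income: $483600 + $79000 + $120000 = $682600
  Exemption: $41000 − 25% × ($682600 − $671000) = $41000 − $2900 = $38100
  Base: $682600 − $38100 = $644500
  $644500 × 26% = $167570

$167570 > $30056, so the tentative minimum tax is the binding amount.

$167570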